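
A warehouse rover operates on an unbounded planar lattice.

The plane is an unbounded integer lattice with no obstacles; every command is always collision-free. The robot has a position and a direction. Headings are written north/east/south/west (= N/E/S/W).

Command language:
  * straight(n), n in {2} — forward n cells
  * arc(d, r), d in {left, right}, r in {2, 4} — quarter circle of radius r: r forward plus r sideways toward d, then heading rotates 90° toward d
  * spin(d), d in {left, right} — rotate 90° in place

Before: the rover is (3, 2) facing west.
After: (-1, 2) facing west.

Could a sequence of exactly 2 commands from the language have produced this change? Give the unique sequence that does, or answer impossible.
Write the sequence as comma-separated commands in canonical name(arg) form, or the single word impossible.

straight(2), straight(2)

key: heading stays W — no command in the sequence turns
initial: (3, 2) facing west
[1] after straight(2): (1, 2) facing west
[2] after straight(2): (-1, 2) facing west
all 49 alternatives checked — unique.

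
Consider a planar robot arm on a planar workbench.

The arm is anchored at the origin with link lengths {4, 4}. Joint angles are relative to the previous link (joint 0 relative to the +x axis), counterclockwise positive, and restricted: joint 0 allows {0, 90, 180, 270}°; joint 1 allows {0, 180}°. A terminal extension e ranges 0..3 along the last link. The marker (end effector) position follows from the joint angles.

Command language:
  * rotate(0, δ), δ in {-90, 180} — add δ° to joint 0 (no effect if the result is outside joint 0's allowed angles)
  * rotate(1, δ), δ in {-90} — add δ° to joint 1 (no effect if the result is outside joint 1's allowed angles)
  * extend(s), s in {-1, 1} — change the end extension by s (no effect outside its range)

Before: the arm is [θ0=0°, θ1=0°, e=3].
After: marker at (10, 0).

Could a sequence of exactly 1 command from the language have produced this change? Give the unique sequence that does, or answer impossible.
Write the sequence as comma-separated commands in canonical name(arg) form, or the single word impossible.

initial: [θ0=0°, θ1=0°, e=3]
t=1 extend(-1) ⇒ [θ0=0°, θ1=0°, e=2]
no other 1-command option fits: unique.

extend(-1)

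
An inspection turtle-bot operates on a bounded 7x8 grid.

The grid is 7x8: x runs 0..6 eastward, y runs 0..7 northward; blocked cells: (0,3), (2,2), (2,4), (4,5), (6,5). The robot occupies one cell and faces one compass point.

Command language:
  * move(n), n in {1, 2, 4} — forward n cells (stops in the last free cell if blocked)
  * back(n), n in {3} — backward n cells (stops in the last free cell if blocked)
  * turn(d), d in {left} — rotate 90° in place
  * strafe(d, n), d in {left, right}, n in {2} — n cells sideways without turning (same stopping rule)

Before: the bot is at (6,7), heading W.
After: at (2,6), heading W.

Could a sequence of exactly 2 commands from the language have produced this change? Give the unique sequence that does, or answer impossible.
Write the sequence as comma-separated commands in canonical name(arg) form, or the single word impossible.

strafe(left, 2), move(4)

key: strafe(left, 2) is stopped early by the blocked cell at (6,5)
initial: at (6,7), heading W
step 1 (strafe(left, 2)): at (6,6), heading W
step 2 (move(4)): at (2,6), heading W
no rival 2-sequence matches.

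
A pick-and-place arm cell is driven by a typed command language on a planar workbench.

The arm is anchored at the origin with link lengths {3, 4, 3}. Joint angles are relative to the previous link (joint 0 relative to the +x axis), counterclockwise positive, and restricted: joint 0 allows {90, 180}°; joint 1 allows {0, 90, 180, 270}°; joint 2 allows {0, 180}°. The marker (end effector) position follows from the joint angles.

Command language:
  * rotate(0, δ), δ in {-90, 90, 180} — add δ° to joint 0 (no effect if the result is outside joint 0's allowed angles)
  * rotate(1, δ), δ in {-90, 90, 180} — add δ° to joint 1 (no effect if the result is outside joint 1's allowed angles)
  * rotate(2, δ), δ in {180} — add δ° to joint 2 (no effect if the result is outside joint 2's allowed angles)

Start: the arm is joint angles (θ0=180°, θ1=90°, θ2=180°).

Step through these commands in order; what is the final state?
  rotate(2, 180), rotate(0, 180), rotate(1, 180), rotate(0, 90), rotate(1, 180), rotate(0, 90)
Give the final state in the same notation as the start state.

joint angles (θ0=180°, θ1=90°, θ2=0°)

start: joint angles (θ0=180°, θ1=90°, θ2=180°)
[1] after rotate(2, 180): joint angles (θ0=180°, θ1=90°, θ2=0°)
[2] after rotate(0, 180): joint angles (θ0=180°, θ1=90°, θ2=0°)
[3] after rotate(1, 180): joint angles (θ0=180°, θ1=270°, θ2=0°)
[4] after rotate(0, 90): joint angles (θ0=180°, θ1=270°, θ2=0°)
[5] after rotate(1, 180): joint angles (θ0=180°, θ1=90°, θ2=0°)
[6] after rotate(0, 90): joint angles (θ0=180°, θ1=90°, θ2=0°)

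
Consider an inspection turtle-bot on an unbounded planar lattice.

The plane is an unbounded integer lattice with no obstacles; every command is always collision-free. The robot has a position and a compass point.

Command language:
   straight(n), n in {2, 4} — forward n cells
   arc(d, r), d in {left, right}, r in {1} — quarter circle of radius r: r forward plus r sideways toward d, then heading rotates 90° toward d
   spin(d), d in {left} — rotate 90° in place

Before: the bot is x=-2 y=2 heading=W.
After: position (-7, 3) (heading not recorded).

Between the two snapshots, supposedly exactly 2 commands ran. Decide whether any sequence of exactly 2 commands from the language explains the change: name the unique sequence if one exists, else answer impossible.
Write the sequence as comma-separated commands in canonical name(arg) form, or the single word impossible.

straight(4), arc(right, 1)

key: order matters: swapping straight(4) and arc(right, 1) lands elsewhere
initial: x=-2 y=2 heading=W
[1] after straight(4): x=-6 y=2 heading=W
[2] after arc(right, 1): x=-7 y=3 heading=N
no rival 2-sequence matches.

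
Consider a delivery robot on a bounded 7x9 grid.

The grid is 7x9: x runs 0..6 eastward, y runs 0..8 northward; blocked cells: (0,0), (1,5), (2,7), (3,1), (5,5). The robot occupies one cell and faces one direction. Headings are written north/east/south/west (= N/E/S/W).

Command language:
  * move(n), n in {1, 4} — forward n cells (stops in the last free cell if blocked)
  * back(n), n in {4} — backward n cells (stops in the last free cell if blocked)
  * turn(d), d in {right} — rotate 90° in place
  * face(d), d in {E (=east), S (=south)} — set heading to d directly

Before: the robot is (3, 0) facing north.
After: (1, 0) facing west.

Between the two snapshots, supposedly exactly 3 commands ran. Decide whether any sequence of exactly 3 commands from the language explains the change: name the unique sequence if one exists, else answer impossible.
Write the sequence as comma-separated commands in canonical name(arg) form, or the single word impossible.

face(S), turn(right), move(4)

key: cell and facing (now W) both changed — the 3 commands mix motion and turning
t0: (3, 0) facing north
[1] after face(S): (3, 0) facing south
[2] after turn(right): (3, 0) facing west
[3] after move(4): (1, 0) facing west
no other 3-command option fits: unique.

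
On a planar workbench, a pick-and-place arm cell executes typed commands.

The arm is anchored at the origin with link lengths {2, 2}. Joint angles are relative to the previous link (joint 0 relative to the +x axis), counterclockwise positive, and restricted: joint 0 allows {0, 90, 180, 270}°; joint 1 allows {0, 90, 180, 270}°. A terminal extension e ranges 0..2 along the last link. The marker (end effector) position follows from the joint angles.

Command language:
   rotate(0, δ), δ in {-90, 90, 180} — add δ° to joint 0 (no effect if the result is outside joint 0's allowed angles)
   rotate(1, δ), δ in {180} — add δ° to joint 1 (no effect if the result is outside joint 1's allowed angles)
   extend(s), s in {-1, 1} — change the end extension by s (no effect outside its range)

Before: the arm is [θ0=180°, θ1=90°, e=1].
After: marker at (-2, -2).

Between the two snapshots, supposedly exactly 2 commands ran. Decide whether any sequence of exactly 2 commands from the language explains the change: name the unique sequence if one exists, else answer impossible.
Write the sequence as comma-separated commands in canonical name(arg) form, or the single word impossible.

extend(-1), extend(-1)

begin: [θ0=180°, θ1=90°, e=1]
[1] after extend(-1): [θ0=180°, θ1=90°, e=0]
[2] after extend(-1): [θ0=180°, θ1=90°, e=0]
no other 2-command option fits: unique.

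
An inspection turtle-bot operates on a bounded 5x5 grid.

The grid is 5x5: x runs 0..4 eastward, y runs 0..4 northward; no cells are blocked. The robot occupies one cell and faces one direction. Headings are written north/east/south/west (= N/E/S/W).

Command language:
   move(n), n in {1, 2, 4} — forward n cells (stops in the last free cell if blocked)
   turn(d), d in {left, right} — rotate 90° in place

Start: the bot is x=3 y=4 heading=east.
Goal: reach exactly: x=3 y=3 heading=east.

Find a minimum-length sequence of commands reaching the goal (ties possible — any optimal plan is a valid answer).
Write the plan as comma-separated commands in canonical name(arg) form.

start: x=3 y=4 heading=east
[1] after turn(right): x=3 y=4 heading=south
[2] after move(1): x=3 y=3 heading=south
[3] after turn(left): x=3 y=3 heading=east
nothing shorter than 3 reaches the goal.

turn(right), move(1), turn(left)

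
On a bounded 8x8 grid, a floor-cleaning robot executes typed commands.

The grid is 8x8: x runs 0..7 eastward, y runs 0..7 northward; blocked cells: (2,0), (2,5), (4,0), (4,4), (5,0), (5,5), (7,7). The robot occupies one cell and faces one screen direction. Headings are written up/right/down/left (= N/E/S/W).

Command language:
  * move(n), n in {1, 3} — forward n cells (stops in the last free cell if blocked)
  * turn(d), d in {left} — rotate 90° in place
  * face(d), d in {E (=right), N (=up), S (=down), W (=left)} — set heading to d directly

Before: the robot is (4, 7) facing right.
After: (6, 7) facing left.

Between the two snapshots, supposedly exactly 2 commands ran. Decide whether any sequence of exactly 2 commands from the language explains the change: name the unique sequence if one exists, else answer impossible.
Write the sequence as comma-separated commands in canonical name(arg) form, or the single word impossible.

move(3), face(W)

key: order matters: swapping move(3) and face(W) lands elsewhere
from: (4, 7) facing right
1. move(3) → (6, 7) facing right
2. face(W) → (6, 7) facing left
no other 2-command option fits: unique.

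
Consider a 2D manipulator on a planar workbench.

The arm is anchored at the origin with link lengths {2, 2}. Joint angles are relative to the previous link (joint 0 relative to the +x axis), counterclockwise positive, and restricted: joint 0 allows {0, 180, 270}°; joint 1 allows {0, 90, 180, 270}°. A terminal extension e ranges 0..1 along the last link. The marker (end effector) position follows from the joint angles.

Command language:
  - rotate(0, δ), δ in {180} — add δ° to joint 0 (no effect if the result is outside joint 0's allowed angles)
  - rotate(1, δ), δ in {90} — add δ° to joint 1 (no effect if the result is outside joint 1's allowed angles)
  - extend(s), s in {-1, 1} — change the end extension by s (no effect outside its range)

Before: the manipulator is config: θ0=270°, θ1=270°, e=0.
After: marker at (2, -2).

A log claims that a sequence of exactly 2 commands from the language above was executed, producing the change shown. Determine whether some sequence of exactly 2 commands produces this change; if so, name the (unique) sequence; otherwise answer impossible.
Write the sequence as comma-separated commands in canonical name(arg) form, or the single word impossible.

rotate(1, 90), rotate(1, 90)

start: config: θ0=270°, θ1=270°, e=0
t=1 rotate(1, 90) ⇒ config: θ0=270°, θ1=0°, e=0
t=2 rotate(1, 90) ⇒ config: θ0=270°, θ1=90°, e=0
no rival 2-sequence matches.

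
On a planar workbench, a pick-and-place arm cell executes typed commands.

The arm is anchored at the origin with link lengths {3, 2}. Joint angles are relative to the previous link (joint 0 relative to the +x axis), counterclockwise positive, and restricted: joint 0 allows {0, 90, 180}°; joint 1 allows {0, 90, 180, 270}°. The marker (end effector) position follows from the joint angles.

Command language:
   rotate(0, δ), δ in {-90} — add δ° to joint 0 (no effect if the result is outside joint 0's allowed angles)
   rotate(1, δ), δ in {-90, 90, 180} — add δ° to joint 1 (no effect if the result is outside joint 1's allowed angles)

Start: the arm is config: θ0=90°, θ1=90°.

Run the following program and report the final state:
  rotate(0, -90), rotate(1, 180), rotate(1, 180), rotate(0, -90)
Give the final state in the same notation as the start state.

config: θ0=0°, θ1=90°

t0: config: θ0=90°, θ1=90°
t=1 rotate(0, -90) ⇒ config: θ0=0°, θ1=90°
t=2 rotate(1, 180) ⇒ config: θ0=0°, θ1=270°
t=3 rotate(1, 180) ⇒ config: θ0=0°, θ1=90°
t=4 rotate(0, -90) ⇒ config: θ0=0°, θ1=90°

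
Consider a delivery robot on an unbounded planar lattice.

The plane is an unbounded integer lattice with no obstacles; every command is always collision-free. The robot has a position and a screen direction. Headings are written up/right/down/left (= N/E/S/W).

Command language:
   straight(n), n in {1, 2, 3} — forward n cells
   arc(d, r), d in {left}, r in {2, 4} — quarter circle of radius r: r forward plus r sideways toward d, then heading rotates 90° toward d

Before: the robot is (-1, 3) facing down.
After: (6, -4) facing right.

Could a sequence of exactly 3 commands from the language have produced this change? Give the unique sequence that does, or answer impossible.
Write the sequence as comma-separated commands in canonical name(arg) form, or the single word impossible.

straight(3), arc(left, 4), straight(3)

key: cell and facing (now E) both changed — the 3 commands mix motion and turning
begin: (-1, 3) facing down
1. straight(3) → (-1, 0) facing down
2. arc(left, 4) → (3, -4) facing right
3. straight(3) → (6, -4) facing right
uniquely the one of 125 3-step routes that fits.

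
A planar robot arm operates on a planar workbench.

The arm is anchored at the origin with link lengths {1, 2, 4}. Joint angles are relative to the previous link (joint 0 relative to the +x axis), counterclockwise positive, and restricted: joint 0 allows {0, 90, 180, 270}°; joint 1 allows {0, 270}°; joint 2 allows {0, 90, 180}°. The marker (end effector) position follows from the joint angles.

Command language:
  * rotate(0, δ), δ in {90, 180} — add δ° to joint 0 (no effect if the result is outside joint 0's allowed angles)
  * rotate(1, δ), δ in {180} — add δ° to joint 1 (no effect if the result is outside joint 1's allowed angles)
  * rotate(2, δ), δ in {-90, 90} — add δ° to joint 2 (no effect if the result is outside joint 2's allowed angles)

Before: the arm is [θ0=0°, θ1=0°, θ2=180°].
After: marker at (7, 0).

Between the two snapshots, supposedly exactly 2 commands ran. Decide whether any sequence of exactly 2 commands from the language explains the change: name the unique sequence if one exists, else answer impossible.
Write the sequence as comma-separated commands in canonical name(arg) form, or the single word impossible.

rotate(2, -90), rotate(2, -90)

initial: [θ0=0°, θ1=0°, θ2=180°]
t=1 rotate(2, -90) ⇒ [θ0=0°, θ1=0°, θ2=90°]
t=2 rotate(2, -90) ⇒ [θ0=0°, θ1=0°, θ2=0°]
no rival 2-sequence matches.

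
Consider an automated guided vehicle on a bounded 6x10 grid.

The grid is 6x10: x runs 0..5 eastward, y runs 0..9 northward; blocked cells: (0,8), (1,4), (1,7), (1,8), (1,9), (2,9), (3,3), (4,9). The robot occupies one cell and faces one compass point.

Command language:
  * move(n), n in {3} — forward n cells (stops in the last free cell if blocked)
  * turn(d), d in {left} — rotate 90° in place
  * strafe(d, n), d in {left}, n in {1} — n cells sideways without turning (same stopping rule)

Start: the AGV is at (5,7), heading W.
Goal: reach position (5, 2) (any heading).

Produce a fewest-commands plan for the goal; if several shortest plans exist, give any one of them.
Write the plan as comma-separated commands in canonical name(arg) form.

initial: at (5,7), heading W
[1] after strafe(left, 1): at (5,6), heading W
[2] after strafe(left, 1): at (5,5), heading W
[3] after turn(left): at (5,5), heading S
[4] after move(3): at (5,2), heading S
minimal: 4 command(s), checked below 4.

strafe(left, 1), strafe(left, 1), turn(left), move(3)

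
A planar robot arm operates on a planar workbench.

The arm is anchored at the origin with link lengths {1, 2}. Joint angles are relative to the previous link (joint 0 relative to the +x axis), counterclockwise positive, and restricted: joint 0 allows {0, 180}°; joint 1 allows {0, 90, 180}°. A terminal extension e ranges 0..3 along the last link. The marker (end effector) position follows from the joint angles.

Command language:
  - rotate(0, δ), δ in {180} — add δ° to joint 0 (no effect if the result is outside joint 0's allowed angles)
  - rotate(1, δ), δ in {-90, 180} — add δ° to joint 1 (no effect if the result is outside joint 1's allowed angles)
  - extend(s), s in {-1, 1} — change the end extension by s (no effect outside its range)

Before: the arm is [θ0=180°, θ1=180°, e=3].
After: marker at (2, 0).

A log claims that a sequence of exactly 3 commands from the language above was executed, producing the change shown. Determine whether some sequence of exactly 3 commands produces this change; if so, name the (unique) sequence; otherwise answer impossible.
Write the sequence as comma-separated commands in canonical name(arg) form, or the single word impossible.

key: order matters: swapping extend(1) and extend(-1) lands elsewhere
t0: [θ0=180°, θ1=180°, e=3]
[1] after extend(1): [θ0=180°, θ1=180°, e=3]
[2] after extend(-1): [θ0=180°, θ1=180°, e=2]
[3] after extend(-1): [θ0=180°, θ1=180°, e=1]
uniquely the one of 125 3-step routes that fits.

extend(1), extend(-1), extend(-1)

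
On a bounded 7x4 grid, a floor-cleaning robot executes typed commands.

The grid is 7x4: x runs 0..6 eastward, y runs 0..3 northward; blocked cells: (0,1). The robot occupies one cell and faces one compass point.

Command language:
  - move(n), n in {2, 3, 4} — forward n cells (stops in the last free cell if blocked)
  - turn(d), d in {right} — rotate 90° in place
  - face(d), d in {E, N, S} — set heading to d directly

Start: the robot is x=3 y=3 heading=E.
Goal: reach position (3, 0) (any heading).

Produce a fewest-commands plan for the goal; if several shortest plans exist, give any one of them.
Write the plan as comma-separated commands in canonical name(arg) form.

begin: x=3 y=3 heading=E
t=1 face(S) ⇒ x=3 y=3 heading=S
t=2 move(3) ⇒ x=3 y=0 heading=S
nothing shorter than 2 reaches the goal.

face(S), move(3)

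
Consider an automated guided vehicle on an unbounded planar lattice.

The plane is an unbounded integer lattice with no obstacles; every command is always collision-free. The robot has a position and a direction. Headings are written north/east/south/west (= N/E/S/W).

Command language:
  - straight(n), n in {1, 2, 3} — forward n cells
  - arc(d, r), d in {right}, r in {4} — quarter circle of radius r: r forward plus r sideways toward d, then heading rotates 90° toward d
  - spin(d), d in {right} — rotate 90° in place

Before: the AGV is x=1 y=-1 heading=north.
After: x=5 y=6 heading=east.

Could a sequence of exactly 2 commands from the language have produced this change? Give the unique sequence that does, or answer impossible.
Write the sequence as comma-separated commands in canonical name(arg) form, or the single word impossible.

key: cell and facing (now E) both changed — the 2 commands mix motion and turning
start: x=1 y=-1 heading=north
1. straight(3) → x=1 y=2 heading=north
2. arc(right, 4) → x=5 y=6 heading=east
uniquely the one of 25 2-step routes that fits.

straight(3), arc(right, 4)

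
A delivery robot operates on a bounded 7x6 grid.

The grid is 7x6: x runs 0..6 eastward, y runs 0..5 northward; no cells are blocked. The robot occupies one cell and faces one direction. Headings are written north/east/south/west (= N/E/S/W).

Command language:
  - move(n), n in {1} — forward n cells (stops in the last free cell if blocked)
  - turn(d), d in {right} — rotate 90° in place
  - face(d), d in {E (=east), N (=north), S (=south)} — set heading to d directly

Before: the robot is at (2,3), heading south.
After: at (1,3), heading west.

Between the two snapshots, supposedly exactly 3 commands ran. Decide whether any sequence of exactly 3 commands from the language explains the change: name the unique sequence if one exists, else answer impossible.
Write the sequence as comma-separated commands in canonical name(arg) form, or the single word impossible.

key: order matters: swapping face(S) and move(1) lands elsewhere
begin: at (2,3), heading south
t=1 face(S) ⇒ at (2,3), heading south
t=2 turn(right) ⇒ at (2,3), heading west
t=3 move(1) ⇒ at (1,3), heading west
no rival 3-sequence matches.

face(S), turn(right), move(1)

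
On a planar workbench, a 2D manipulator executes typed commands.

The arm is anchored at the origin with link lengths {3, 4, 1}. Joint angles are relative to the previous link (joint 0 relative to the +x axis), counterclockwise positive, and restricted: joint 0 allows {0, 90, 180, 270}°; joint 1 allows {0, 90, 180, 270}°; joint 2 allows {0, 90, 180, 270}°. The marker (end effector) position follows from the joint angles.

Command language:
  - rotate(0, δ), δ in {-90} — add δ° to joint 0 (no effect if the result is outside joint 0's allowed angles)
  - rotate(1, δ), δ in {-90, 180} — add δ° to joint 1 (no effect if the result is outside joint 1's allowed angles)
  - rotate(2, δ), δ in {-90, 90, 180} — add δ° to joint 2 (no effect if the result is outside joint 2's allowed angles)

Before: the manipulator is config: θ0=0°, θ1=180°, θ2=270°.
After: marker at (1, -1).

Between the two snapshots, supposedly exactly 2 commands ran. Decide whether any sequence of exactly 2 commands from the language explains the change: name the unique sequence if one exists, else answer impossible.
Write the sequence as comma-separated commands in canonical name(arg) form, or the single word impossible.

rotate(0, -90), rotate(0, -90)

start: config: θ0=0°, θ1=180°, θ2=270°
[1] after rotate(0, -90): config: θ0=270°, θ1=180°, θ2=270°
[2] after rotate(0, -90): config: θ0=180°, θ1=180°, θ2=270°
all 36 alternatives checked — unique.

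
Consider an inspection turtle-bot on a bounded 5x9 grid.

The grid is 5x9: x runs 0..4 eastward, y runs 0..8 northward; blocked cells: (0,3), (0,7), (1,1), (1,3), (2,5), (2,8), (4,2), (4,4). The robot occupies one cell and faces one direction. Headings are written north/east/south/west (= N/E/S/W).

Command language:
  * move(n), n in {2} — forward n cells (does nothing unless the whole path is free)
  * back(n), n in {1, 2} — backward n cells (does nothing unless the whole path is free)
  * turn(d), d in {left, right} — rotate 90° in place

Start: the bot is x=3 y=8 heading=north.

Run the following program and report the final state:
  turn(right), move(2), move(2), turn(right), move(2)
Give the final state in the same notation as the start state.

initial: x=3 y=8 heading=north
[1] after turn(right): x=3 y=8 heading=east
[2] after move(2): x=3 y=8 heading=east
[3] after move(2): x=3 y=8 heading=east
[4] after turn(right): x=3 y=8 heading=south
[5] after move(2): x=3 y=6 heading=south

x=3 y=6 heading=south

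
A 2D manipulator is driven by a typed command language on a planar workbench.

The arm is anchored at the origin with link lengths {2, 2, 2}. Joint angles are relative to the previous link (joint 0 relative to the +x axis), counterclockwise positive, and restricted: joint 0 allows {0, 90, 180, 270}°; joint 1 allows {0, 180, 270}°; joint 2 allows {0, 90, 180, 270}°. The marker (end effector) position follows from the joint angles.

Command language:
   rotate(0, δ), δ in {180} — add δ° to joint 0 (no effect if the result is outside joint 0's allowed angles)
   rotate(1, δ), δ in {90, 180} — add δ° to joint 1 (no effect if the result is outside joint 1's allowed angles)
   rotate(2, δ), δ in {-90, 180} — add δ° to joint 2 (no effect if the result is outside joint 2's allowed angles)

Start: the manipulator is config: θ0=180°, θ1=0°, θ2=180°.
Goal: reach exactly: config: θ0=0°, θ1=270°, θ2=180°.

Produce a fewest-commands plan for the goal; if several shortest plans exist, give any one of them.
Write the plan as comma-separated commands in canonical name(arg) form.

rotate(1, 180), rotate(0, 180), rotate(1, 90)

start: config: θ0=180°, θ1=0°, θ2=180°
1. rotate(1, 180) → config: θ0=180°, θ1=180°, θ2=180°
2. rotate(0, 180) → config: θ0=0°, θ1=180°, θ2=180°
3. rotate(1, 90) → config: θ0=0°, θ1=270°, θ2=180°
minimal: 3 command(s), checked below 3.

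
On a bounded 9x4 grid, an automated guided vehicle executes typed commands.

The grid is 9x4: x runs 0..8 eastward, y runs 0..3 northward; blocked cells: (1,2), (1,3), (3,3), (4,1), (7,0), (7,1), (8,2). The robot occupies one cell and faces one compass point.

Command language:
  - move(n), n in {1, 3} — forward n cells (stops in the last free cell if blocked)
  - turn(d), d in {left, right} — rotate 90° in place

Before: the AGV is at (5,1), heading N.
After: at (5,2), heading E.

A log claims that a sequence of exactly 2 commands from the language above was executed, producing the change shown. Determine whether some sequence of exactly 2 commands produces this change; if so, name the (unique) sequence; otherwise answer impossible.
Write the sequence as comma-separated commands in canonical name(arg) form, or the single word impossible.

key: position moved to (5,2) AND the heading swung to E — translation plus rotation needed
from: at (5,1), heading N
1. move(1) → at (5,2), heading N
2. turn(right) → at (5,2), heading E
no other 2-command option fits: unique.

move(1), turn(right)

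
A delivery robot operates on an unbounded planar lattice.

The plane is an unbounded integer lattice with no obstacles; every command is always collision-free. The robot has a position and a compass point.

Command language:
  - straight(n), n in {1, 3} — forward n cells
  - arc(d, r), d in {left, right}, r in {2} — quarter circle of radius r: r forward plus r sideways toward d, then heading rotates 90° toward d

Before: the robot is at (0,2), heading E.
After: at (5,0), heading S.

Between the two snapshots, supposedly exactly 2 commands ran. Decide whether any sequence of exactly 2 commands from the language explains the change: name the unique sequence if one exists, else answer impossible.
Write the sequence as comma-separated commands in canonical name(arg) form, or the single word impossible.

straight(3), arc(right, 2)

key: order matters: swapping straight(3) and arc(right, 2) lands elsewhere
from: at (0,2), heading E
1. straight(3) → at (3,2), heading E
2. arc(right, 2) → at (5,0), heading S
no rival 2-sequence matches.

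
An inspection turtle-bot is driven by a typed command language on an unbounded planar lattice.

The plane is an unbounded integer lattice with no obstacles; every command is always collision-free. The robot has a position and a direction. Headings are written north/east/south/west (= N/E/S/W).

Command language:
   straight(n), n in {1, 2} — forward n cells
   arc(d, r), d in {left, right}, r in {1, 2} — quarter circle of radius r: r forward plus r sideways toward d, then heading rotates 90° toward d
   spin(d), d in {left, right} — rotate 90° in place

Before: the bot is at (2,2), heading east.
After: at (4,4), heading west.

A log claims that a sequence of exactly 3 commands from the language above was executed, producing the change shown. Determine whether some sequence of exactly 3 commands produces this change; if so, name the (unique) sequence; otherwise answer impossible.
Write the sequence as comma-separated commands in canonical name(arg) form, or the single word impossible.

key: cell and facing (now W) both changed — the 3 commands mix motion and turning
initial: at (2,2), heading east
step 1 (straight(2)): at (4,2), heading east
step 2 (arc(left, 1)): at (5,3), heading north
step 3 (arc(left, 1)): at (4,4), heading west
no rival 3-sequence matches.

straight(2), arc(left, 1), arc(left, 1)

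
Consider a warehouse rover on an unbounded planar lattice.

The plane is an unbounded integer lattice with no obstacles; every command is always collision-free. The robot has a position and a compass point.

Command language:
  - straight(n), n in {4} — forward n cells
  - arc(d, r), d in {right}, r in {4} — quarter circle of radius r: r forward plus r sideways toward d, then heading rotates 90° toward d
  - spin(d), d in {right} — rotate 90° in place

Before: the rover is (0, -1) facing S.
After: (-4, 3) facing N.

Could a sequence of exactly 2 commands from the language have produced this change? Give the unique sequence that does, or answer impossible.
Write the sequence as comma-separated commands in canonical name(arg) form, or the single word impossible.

spin(right), arc(right, 4)

key: position moved to (-4,3) AND the heading swung to N — translation plus rotation needed
initial: (0, -1) facing S
1. spin(right) → (0, -1) facing W
2. arc(right, 4) → (-4, 3) facing N
no other 2-command option fits: unique.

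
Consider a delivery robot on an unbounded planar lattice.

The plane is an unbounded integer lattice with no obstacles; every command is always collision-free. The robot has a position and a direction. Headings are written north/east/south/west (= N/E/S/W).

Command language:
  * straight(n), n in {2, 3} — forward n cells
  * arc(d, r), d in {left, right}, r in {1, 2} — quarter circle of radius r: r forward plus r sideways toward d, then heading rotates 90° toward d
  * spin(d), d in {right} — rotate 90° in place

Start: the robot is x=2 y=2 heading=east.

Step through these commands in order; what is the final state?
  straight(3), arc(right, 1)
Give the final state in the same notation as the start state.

t0: x=2 y=2 heading=east
1. straight(3) → x=5 y=2 heading=east
2. arc(right, 1) → x=6 y=1 heading=south

x=6 y=1 heading=south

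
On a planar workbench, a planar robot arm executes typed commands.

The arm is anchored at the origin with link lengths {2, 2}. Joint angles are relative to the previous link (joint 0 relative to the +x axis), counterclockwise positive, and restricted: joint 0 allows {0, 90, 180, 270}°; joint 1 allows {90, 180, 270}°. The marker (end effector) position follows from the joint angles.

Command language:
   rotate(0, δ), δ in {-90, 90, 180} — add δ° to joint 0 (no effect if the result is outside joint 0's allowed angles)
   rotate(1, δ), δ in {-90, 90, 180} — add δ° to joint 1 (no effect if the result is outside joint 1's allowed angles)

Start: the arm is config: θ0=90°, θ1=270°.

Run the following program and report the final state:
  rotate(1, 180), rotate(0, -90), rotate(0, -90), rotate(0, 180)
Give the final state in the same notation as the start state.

config: θ0=90°, θ1=90°

start: config: θ0=90°, θ1=270°
t=1 rotate(1, 180) ⇒ config: θ0=90°, θ1=90°
t=2 rotate(0, -90) ⇒ config: θ0=0°, θ1=90°
t=3 rotate(0, -90) ⇒ config: θ0=270°, θ1=90°
t=4 rotate(0, 180) ⇒ config: θ0=90°, θ1=90°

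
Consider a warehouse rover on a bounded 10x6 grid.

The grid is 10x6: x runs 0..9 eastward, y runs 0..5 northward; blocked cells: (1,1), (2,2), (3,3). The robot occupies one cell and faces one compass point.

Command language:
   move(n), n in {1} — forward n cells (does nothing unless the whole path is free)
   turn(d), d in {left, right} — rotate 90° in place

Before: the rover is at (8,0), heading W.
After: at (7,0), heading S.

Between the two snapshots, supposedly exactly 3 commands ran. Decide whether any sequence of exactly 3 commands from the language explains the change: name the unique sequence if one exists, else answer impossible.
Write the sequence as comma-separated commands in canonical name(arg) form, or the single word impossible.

key: cell and facing (now S) both changed — the 3 commands mix motion and turning
begin: at (8,0), heading W
[1] after move(1): at (7,0), heading W
[2] after turn(left): at (7,0), heading S
[3] after move(1): at (7,0), heading S
uniquely the one of 27 3-step routes that fits.

move(1), turn(left), move(1)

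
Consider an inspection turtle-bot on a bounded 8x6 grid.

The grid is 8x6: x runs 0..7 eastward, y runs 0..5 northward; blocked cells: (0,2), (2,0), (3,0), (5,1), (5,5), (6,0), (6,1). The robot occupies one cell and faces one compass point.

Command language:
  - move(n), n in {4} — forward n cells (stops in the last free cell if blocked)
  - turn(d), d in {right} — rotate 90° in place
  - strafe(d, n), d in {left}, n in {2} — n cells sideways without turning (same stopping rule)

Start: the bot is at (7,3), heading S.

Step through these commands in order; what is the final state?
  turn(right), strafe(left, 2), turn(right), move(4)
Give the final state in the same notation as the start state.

at (7,5), heading N

from: at (7,3), heading S
1. turn(right) → at (7,3), heading W
2. strafe(left, 2) → at (7,1), heading W
3. turn(right) → at (7,1), heading N
4. move(4) → at (7,5), heading N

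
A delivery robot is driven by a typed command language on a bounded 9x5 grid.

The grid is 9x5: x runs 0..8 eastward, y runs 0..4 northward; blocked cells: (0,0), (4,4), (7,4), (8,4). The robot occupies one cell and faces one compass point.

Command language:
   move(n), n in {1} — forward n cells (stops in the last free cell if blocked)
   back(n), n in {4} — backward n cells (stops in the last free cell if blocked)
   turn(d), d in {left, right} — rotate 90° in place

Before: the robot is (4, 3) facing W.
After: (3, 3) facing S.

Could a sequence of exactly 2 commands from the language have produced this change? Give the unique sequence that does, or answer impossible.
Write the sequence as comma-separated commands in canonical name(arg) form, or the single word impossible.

move(1), turn(left)

key: order matters: swapping move(1) and turn(left) lands elsewhere
initial: (4, 3) facing W
1. move(1) → (3, 3) facing W
2. turn(left) → (3, 3) facing S
all 16 alternatives checked — unique.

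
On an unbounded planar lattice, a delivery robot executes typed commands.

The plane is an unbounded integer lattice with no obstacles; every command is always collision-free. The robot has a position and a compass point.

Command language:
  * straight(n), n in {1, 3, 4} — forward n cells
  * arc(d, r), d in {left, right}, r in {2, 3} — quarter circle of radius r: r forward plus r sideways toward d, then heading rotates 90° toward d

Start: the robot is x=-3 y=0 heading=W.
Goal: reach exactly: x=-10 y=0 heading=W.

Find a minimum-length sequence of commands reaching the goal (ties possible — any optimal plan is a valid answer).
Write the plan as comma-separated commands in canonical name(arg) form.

from: x=-3 y=0 heading=W
[1] after straight(3): x=-6 y=0 heading=W
[2] after straight(4): x=-10 y=0 heading=W
nothing shorter than 2 reaches the goal.

straight(3), straight(4)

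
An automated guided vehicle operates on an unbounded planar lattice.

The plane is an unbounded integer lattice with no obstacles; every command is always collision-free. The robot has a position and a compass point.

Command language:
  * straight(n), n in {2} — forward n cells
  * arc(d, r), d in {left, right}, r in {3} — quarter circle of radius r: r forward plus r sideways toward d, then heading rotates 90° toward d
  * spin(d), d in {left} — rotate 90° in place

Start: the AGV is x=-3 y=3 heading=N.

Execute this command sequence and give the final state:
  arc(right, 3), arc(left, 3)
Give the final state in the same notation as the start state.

t0: x=-3 y=3 heading=N
1. arc(right, 3) → x=0 y=6 heading=E
2. arc(left, 3) → x=3 y=9 heading=N

x=3 y=9 heading=N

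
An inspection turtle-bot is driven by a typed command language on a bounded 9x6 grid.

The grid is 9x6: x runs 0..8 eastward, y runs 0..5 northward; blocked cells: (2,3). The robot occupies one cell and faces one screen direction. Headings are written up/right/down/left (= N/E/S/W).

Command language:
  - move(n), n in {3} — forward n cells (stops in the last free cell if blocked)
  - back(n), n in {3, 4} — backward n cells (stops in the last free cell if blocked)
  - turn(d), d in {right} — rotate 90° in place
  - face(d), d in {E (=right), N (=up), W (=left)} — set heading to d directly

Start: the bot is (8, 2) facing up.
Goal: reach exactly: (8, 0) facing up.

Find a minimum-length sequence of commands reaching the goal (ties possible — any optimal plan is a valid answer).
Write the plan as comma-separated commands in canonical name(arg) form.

start: (8, 2) facing up
1. back(4) → (8, 0) facing up
nothing shorter than 1 reaches the goal.

back(4)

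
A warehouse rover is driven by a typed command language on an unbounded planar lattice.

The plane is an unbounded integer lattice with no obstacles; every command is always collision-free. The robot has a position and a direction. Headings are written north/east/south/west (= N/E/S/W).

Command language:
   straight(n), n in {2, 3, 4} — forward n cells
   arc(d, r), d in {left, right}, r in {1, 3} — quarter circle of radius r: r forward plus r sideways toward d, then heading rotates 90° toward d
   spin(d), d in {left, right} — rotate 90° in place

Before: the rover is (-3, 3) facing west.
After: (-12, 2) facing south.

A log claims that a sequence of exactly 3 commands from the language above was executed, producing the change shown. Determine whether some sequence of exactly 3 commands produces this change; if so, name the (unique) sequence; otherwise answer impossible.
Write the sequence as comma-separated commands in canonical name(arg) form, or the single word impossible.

key: position moved to (-12,2) AND the heading swung to S — translation plus rotation needed
start: (-3, 3) facing west
t=1 straight(4) ⇒ (-7, 3) facing west
t=2 straight(4) ⇒ (-11, 3) facing west
t=3 arc(left, 1) ⇒ (-12, 2) facing south
no other 3-command option fits: unique.

straight(4), straight(4), arc(left, 1)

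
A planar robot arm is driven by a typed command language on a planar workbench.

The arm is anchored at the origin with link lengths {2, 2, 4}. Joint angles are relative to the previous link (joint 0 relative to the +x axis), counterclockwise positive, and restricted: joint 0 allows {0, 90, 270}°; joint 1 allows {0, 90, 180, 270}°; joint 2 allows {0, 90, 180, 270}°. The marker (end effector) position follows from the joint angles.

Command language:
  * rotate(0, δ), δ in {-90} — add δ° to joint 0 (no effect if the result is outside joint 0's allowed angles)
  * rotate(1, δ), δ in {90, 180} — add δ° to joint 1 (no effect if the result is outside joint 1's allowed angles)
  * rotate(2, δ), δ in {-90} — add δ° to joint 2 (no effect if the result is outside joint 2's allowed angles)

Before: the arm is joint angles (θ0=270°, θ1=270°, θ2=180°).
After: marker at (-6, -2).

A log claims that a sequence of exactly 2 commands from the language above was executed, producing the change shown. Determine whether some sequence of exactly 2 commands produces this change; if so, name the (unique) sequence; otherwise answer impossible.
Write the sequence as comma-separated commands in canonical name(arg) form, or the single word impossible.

rotate(2, -90), rotate(2, -90)

from: joint angles (θ0=270°, θ1=270°, θ2=180°)
[1] after rotate(2, -90): joint angles (θ0=270°, θ1=270°, θ2=90°)
[2] after rotate(2, -90): joint angles (θ0=270°, θ1=270°, θ2=0°)
no rival 2-sequence matches.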